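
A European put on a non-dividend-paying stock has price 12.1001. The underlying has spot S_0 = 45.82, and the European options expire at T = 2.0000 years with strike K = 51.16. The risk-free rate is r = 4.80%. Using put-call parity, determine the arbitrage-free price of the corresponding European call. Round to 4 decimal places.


Answer: Call price = 11.4431

Derivation:
Put-call parity: C - P = S_0 * exp(-qT) - K * exp(-rT).
S_0 * exp(-qT) = 45.8200 * 1.00000000 = 45.82000000
K * exp(-rT) = 51.1600 * 0.90846402 = 46.47701906
C = P + S*exp(-qT) - K*exp(-rT)
C = 12.1001 + 45.82000000 - 46.47701906 = 11.4431


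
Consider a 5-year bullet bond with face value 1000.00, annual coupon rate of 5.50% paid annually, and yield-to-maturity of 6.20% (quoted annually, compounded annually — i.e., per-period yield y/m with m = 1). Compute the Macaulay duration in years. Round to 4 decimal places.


Answer: Macaulay duration = 4.4967 years

Derivation:
Coupon per period c = face * coupon_rate / m = 55.000000
Periods per year m = 1; per-period yield y/m = 0.062000
Number of cashflows N = 5
Cashflows (t years, CF_t, discount factor 1/(1+y/m)^(m*t), PV):
  t = 1.0000: CF_t = 55.000000, DF = 0.941620, PV = 51.789077
  t = 2.0000: CF_t = 55.000000, DF = 0.886647, PV = 48.765609
  t = 3.0000: CF_t = 55.000000, DF = 0.834885, PV = 45.918653
  t = 4.0000: CF_t = 55.000000, DF = 0.786144, PV = 43.237903
  t = 5.0000: CF_t = 1055.000000, DF = 0.740248, PV = 780.961952
Price P = sum_t PV_t = 970.673195
Macaulay numerator sum_t t * PV_t:
  t * PV_t at t = 1.0000: 51.789077
  t * PV_t at t = 2.0000: 97.531219
  t * PV_t at t = 3.0000: 137.755959
  t * PV_t at t = 4.0000: 172.951612
  t * PV_t at t = 5.0000: 3904.809761
Macaulay duration D = (sum_t t * PV_t) / P = 4364.837627 / 970.673195 = 4.496712


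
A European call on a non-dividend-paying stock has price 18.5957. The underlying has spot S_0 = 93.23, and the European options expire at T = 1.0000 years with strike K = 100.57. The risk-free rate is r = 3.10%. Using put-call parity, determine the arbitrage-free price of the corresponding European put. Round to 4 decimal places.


Answer: Put price = 22.8659

Derivation:
Put-call parity: C - P = S_0 * exp(-qT) - K * exp(-rT).
S_0 * exp(-qT) = 93.2300 * 1.00000000 = 93.23000000
K * exp(-rT) = 100.5700 * 0.96947557 = 97.50015838
P = C - S*exp(-qT) + K*exp(-rT)
P = 18.5957 - 93.23000000 + 97.50015838 = 22.8659


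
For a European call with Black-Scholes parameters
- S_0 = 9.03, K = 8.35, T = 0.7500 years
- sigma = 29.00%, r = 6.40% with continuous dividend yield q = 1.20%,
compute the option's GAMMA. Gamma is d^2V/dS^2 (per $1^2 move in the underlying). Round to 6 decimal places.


Answer: Gamma = 0.146262

Derivation:
d1 = 0.5925936246; d2 = 0.3414462575
phi(d1) = 0.3346995099; exp(-qT) = 0.9910403788; exp(-rT) = 0.9531337871
Gamma = exp(-qT) * phi(d1) / (S * sigma * sqrt(T)) = 0.9910403788 * 0.3346995099 / (9.0300 * 0.2900 * 0.8660254038) = 0.146262


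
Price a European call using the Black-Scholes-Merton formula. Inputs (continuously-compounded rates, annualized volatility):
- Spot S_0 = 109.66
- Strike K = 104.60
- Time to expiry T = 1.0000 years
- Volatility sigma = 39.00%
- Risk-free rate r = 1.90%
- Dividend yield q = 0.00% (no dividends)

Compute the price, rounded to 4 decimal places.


Answer: Price = 20.1583

Derivation:
d1 = (ln(S/K) + (r - q + 0.5*sigma^2) * T) / (sigma * sqrt(T)) = 0.36484902
d2 = d1 - sigma * sqrt(T) = -0.02515098
exp(-rT) = 0.98117936; exp(-qT) = 1.00000000
C = S_0 * exp(-qT) * N(d1) - K * exp(-rT) * N(d2)
N(d1) = 0.64238795; N(d2) = 0.48996727
C = 109.6600 * 1.00000000 * 0.64238795 - 104.6000 * 0.98117936 * 0.48996727 = 20.1583


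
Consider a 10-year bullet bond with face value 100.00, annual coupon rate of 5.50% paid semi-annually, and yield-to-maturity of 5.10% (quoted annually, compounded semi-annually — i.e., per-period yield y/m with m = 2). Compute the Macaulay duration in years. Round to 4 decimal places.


Coupon per period c = face * coupon_rate / m = 2.750000
Periods per year m = 2; per-period yield y/m = 0.025500
Number of cashflows N = 20
Cashflows (t years, CF_t, discount factor 1/(1+y/m)^(m*t), PV):
  t = 0.5000: CF_t = 2.750000, DF = 0.975134, PV = 2.681619
  t = 1.0000: CF_t = 2.750000, DF = 0.950886, PV = 2.614938
  t = 1.5000: CF_t = 2.750000, DF = 0.927242, PV = 2.549915
  t = 2.0000: CF_t = 2.750000, DF = 0.904185, PV = 2.486509
  t = 2.5000: CF_t = 2.750000, DF = 0.881702, PV = 2.424680
  t = 3.0000: CF_t = 2.750000, DF = 0.859777, PV = 2.364388
  t = 3.5000: CF_t = 2.750000, DF = 0.838398, PV = 2.305595
  t = 4.0000: CF_t = 2.750000, DF = 0.817551, PV = 2.248264
  t = 4.5000: CF_t = 2.750000, DF = 0.797222, PV = 2.192359
  t = 5.0000: CF_t = 2.750000, DF = 0.777398, PV = 2.137844
  t = 5.5000: CF_t = 2.750000, DF = 0.758067, PV = 2.084685
  t = 6.0000: CF_t = 2.750000, DF = 0.739217, PV = 2.032847
  t = 6.5000: CF_t = 2.750000, DF = 0.720836, PV = 1.982299
  t = 7.0000: CF_t = 2.750000, DF = 0.702912, PV = 1.933007
  t = 7.5000: CF_t = 2.750000, DF = 0.685433, PV = 1.884941
  t = 8.0000: CF_t = 2.750000, DF = 0.668389, PV = 1.838070
  t = 8.5000: CF_t = 2.750000, DF = 0.651769, PV = 1.792365
  t = 9.0000: CF_t = 2.750000, DF = 0.635562, PV = 1.747796
  t = 9.5000: CF_t = 2.750000, DF = 0.619758, PV = 1.704335
  t = 10.0000: CF_t = 102.750000, DF = 0.604347, PV = 62.096702
Price P = sum_t PV_t = 103.103157
Macaulay numerator sum_t t * PV_t:
  t * PV_t at t = 0.5000: 1.340809
  t * PV_t at t = 1.0000: 2.614938
  t * PV_t at t = 1.5000: 3.824872
  t * PV_t at t = 2.0000: 4.973018
  t * PV_t at t = 2.5000: 6.061699
  t * PV_t at t = 3.0000: 7.093163
  t * PV_t at t = 3.5000: 8.069583
  t * PV_t at t = 4.0000: 8.993057
  t * PV_t at t = 4.5000: 9.865616
  t * PV_t at t = 5.0000: 10.689221
  t * PV_t at t = 5.5000: 11.465766
  t * PV_t at t = 6.0000: 12.197083
  t * PV_t at t = 6.5000: 12.884940
  t * PV_t at t = 7.0000: 13.531048
  t * PV_t at t = 7.5000: 14.137056
  t * PV_t at t = 8.0000: 14.704560
  t * PV_t at t = 8.5000: 15.235100
  t * PV_t at t = 9.0000: 15.730164
  t * PV_t at t = 9.5000: 16.191186
  t * PV_t at t = 10.0000: 620.967022
Macaulay duration D = (sum_t t * PV_t) / P = 810.569903 / 103.103157 = 7.861737

Answer: Macaulay duration = 7.8617 years


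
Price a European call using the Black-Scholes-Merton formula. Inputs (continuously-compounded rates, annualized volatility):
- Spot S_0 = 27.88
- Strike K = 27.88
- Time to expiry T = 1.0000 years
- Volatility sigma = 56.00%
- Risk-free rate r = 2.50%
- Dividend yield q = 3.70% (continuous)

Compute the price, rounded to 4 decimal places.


d1 = (ln(S/K) + (r - q + 0.5*sigma^2) * T) / (sigma * sqrt(T)) = 0.25857143
d2 = d1 - sigma * sqrt(T) = -0.30142857
exp(-rT) = 0.97530991; exp(-qT) = 0.96367614
C = S_0 * exp(-qT) * N(d1) - K * exp(-rT) * N(d2)
N(d1) = 0.60201703; N(d2) = 0.38154385
C = 27.8800 * 0.96367614 * 0.60201703 - 27.8800 * 0.97530991 * 0.38154385 = 5.7998

Answer: Price = 5.7998


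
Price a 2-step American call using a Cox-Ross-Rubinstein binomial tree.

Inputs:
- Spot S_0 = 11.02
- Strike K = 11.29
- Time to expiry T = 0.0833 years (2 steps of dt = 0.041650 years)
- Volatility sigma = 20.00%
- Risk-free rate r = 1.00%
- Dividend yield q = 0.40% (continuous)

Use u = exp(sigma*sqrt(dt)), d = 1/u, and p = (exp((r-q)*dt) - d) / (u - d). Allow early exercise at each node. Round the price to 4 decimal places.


Answer: Price = V(0,0) = 0.1620

Derivation:
dt = T/N = 0.041650
u = exp(sigma*sqrt(dt)) = 1.041661; d = 1/u = 0.960005
p = (exp((r-q)*dt) - d) / (u - d) = 0.492858
Discount per step: exp(-r*dt) = 0.999584
Stock lattice S(k, i) with i counting down-moves:
  k=0: S(0,0) = 11.0200
  k=1: S(1,0) = 11.4791; S(1,1) = 10.5793
  k=2: S(2,0) = 11.9573; S(2,1) = 11.0200; S(2,2) = 10.1561
Terminal payoffs V(N, i) = max(S_T - K, 0):
  V(2,0) = 0.667338; V(2,1) = 0.000000; V(2,2) = 0.000000
Backward induction: V(k, i) = exp(-r*dt) * [p * V(k+1, i) + (1-p) * V(k+1, i+1)]; then take max(V_cont, immediate exercise) for American.
  V(1,0) = exp(-r*dt) * [p*0.667338 + (1-p)*0.000000] = 0.328766; exercise = 0.189105; V(1,0) = max -> 0.328766
  V(1,1) = exp(-r*dt) * [p*0.000000 + (1-p)*0.000000] = 0.000000; exercise = 0.000000; V(1,1) = max -> 0.000000
  V(0,0) = exp(-r*dt) * [p*0.328766 + (1-p)*0.000000] = 0.161967; exercise = 0.000000; V(0,0) = max -> 0.161967


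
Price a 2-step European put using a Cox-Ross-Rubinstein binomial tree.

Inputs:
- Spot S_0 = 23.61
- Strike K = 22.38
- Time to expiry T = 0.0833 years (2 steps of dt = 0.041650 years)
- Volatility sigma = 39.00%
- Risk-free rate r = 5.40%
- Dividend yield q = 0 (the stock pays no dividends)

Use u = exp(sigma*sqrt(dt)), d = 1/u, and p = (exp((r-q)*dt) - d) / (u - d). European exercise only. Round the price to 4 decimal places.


Answer: Price = V(0,0) = 0.5715

Derivation:
dt = T/N = 0.041650
u = exp(sigma*sqrt(dt)) = 1.082846; d = 1/u = 0.923493
p = (exp((r-q)*dt) - d) / (u - d) = 0.494242
Discount per step: exp(-r*dt) = 0.997753
Stock lattice S(k, i) with i counting down-moves:
  k=0: S(0,0) = 23.6100
  k=1: S(1,0) = 25.5660; S(1,1) = 21.8037
  k=2: S(2,0) = 27.6840; S(2,1) = 23.6100; S(2,2) = 20.1355
Terminal payoffs V(N, i) = max(K - S_T, 0):
  V(2,0) = 0.000000; V(2,1) = 0.000000; V(2,2) = 2.244481
Backward induction: V(k, i) = exp(-r*dt) * [p * V(k+1, i) + (1-p) * V(k+1, i+1)].
  V(1,0) = exp(-r*dt) * [p*0.000000 + (1-p)*0.000000] = 0.000000
  V(1,1) = exp(-r*dt) * [p*0.000000 + (1-p)*2.244481] = 1.132614
  V(0,0) = exp(-r*dt) * [p*0.000000 + (1-p)*1.132614] = 0.571541


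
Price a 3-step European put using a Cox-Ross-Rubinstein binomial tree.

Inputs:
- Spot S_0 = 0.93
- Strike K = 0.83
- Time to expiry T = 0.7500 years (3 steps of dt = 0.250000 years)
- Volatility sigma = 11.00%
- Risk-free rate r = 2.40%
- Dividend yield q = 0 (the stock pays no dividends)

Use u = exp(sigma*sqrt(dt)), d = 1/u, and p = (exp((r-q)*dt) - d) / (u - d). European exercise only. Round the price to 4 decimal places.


dt = T/N = 0.250000
u = exp(sigma*sqrt(dt)) = 1.056541; d = 1/u = 0.946485
p = (exp((r-q)*dt) - d) / (u - d) = 0.540935
Discount per step: exp(-r*dt) = 0.994018
Stock lattice S(k, i) with i counting down-moves:
  k=0: S(0,0) = 0.9300
  k=1: S(1,0) = 0.9826; S(1,1) = 0.8802
  k=2: S(2,0) = 1.0381; S(2,1) = 0.9300; S(2,2) = 0.8331
  k=3: S(3,0) = 1.0968; S(3,1) = 0.9826; S(3,2) = 0.8802; S(3,3) = 0.7885
Terminal payoffs V(N, i) = max(K - S_T, 0):
  V(3,0) = 0.000000; V(3,1) = 0.000000; V(3,2) = 0.000000; V(3,3) = 0.041459
Backward induction: V(k, i) = exp(-r*dt) * [p * V(k+1, i) + (1-p) * V(k+1, i+1)].
  V(2,0) = exp(-r*dt) * [p*0.000000 + (1-p)*0.000000] = 0.000000
  V(2,1) = exp(-r*dt) * [p*0.000000 + (1-p)*0.000000] = 0.000000
  V(2,2) = exp(-r*dt) * [p*0.000000 + (1-p)*0.041459] = 0.018918
  V(1,0) = exp(-r*dt) * [p*0.000000 + (1-p)*0.000000] = 0.000000
  V(1,1) = exp(-r*dt) * [p*0.000000 + (1-p)*0.018918] = 0.008633
  V(0,0) = exp(-r*dt) * [p*0.000000 + (1-p)*0.008633] = 0.003939

Answer: Price = V(0,0) = 0.0039


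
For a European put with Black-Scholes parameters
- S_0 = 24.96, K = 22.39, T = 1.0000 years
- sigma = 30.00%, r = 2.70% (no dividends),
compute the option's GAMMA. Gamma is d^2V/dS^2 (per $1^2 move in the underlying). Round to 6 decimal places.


d1 = 0.6022003763; d2 = 0.3022003763
phi(d1) = 0.3327841558; exp(-qT) = 1.0000000000; exp(-rT) = 0.9733612415
Gamma = exp(-qT) * phi(d1) / (S * sigma * sqrt(T)) = 1.0000000000 * 0.3327841558 / (24.9600 * 0.3000 * 1.0000000000) = 0.044442

Answer: Gamma = 0.044442


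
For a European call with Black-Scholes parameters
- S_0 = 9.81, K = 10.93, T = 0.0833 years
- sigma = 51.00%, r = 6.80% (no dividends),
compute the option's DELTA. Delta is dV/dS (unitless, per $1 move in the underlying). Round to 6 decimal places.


d1 = -0.6223821733; d2 = -0.7695770442
phi(d1) = 0.3286971996; exp(-qT) = 1.0000000000; exp(-rT) = 0.9943516125
N(d1) = 0.2668452998
Delta = exp(-qT) * N(d1) = 1.0000000000 * 0.2668452998 = 0.266845

Answer: Delta = 0.266845


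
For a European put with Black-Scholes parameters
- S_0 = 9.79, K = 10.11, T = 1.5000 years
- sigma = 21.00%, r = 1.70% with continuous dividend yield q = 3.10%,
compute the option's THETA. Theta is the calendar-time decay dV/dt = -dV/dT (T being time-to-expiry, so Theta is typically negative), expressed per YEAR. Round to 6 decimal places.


Answer: Theta = -0.366751

Derivation:
d1 = -0.0781059715; d2 = -0.3353023945
phi(d1) = 0.3977272522; exp(-qT) = 0.9545645606; exp(-rT) = 0.9748223790
Theta = -S*exp(-qT)*phi(d1)*sigma/(2*sqrt(T)) + r*K*exp(-rT)*N(-d2) - q*S*exp(-qT)*N(-d1)
N(-d1) = 0.5311281214; N(-d2) = 0.6313015062; sqrt(T) = 1.2247448714
Term 1 = -9.7900 * 0.9545645606 * 0.3977272522 * 0.2100 / (2 * 1.2247448714) = -0.3186522708
Term 2 = 0.0170 * 10.1100 * 0.9748223790 * 0.6313015062 = 0.1057699729
Term 3 = -0.0310 * 9.7900 * 0.9545645606 * 0.5311281214 = -0.1538682409
Theta = -0.3186522708 + (0.1057699729) + (-0.1538682409) = -0.366751


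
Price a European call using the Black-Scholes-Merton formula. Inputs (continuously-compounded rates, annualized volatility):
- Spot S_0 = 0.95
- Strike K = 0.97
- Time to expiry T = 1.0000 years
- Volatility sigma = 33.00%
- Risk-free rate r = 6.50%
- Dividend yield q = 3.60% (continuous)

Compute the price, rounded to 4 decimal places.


d1 = (ln(S/K) + (r - q + 0.5*sigma^2) * T) / (sigma * sqrt(T)) = 0.18974519
d2 = d1 - sigma * sqrt(T) = -0.14025481
exp(-rT) = 0.93706746; exp(-qT) = 0.96464029
C = S_0 * exp(-qT) * N(d1) - K * exp(-rT) * N(d2)
N(d1) = 0.57524560; N(d2) = 0.44422933
C = 0.9500 * 0.96464029 * 0.57524560 - 0.9700 * 0.93706746 * 0.44422933 = 0.1234

Answer: Price = 0.1234


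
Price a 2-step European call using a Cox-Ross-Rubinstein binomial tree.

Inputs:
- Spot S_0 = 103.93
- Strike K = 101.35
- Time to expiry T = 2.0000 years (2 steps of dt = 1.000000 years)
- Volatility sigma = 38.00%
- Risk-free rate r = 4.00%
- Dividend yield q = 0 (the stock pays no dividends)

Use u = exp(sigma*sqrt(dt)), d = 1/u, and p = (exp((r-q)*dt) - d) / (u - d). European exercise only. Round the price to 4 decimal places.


dt = T/N = 1.000000
u = exp(sigma*sqrt(dt)) = 1.462285; d = 1/u = 0.683861
p = (exp((r-q)*dt) - d) / (u - d) = 0.458554
Discount per step: exp(-r*dt) = 0.960789
Stock lattice S(k, i) with i counting down-moves:
  k=0: S(0,0) = 103.9300
  k=1: S(1,0) = 151.9752; S(1,1) = 71.0737
  k=2: S(2,0) = 222.2310; S(2,1) = 103.9300; S(2,2) = 48.6046
Terminal payoffs V(N, i) = max(S_T - K, 0):
  V(2,0) = 120.881048; V(2,1) = 2.580000; V(2,2) = 0.000000
Backward induction: V(k, i) = exp(-r*dt) * [p * V(k+1, i) + (1-p) * V(k+1, i+1)].
  V(1,0) = exp(-r*dt) * [p*120.881048 + (1-p)*2.580000] = 54.599228
  V(1,1) = exp(-r*dt) * [p*2.580000 + (1-p)*0.000000] = 1.136681
  V(0,0) = exp(-r*dt) * [p*54.599228 + (1-p)*1.136681] = 24.646331

Answer: Price = V(0,0) = 24.6463


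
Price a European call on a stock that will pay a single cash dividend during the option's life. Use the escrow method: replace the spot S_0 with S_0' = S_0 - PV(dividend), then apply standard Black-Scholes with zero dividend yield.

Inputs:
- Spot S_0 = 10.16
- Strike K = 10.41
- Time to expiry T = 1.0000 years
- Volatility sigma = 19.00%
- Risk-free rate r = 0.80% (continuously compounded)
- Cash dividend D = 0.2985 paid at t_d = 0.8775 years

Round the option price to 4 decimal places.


Answer: Price = 0.5545

Derivation:
PV(D) = D * exp(-r * t_d) = 0.2985 * 0.99300458 = 0.29641187
S_0' = S_0 - PV(D) = 10.1600 - 0.29641187 = 9.86358813
d1 = (ln(S_0'/K) + (r + sigma^2/2)*T) / (sigma*sqrt(T)) = -0.14666775
d2 = d1 - sigma*sqrt(T) = -0.33666775
exp(-rT) = 0.99203191
N(d1) = 0.44169714; N(d2) = 0.36818369
C = S_0' * N(d1) - K * exp(-rT) * N(d2) = 9.86358813 * 0.44169714 - 10.4100 * 0.99203191 * 0.36818369 = 0.5545


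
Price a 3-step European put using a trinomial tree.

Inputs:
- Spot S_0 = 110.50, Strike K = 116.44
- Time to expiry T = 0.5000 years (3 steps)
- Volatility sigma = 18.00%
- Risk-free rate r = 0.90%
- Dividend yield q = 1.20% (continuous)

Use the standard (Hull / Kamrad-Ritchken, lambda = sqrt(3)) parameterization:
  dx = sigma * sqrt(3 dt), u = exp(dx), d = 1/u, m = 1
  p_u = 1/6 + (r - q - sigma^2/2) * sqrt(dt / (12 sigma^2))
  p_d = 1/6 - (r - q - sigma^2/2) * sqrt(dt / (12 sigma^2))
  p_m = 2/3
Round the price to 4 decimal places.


Answer: Price = V(0,0) = 9.4470

Derivation:
dt = T/N = 0.166667; dx = sigma*sqrt(3*dt) = 0.127279
u = exp(dx) = 1.135734; d = 1/u = 0.880488
p_u = 0.154096, p_m = 0.666667, p_d = 0.179237
Discount per step: exp(-r*dt) = 0.998501
Stock lattice S(k, j) with j the centered position index:
  k=0: S(0,+0) = 110.5000
  k=1: S(1,-1) = 97.2939; S(1,+0) = 110.5000; S(1,+1) = 125.4986
  k=2: S(2,-2) = 85.6661; S(2,-1) = 97.2939; S(2,+0) = 110.5000; S(2,+1) = 125.4986; S(2,+2) = 142.5331
  k=3: S(3,-3) = 75.4279; S(3,-2) = 85.6661; S(3,-1) = 97.2939; S(3,+0) = 110.5000; S(3,+1) = 125.4986; S(3,+2) = 142.5331; S(3,+3) = 161.8797
Terminal payoffs V(N, j) = max(K - S_T, 0):
  V(3,-3) = 41.012053; V(3,-2) = 30.773909; V(3,-1) = 19.146099; V(3,+0) = 5.940000; V(3,+1) = 0.000000; V(3,+2) = 0.000000; V(3,+3) = 0.000000
Backward induction: V(k, j) = exp(-r*dt) * [p_u * V(k+1, j+1) + p_m * V(k+1, j) + p_d * V(k+1, j-1)]
  V(2,-2) = exp(-r*dt) * [p_u*19.146099 + p_m*30.773909 + p_d*41.012053] = 30.770979
  V(2,-1) = exp(-r*dt) * [p_u*5.940000 + p_m*19.146099 + p_d*30.773909] = 19.166462
  V(2,+0) = exp(-r*dt) * [p_u*0.000000 + p_m*5.940000 + p_d*19.146099] = 7.380619
  V(2,+1) = exp(-r*dt) * [p_u*0.000000 + p_m*0.000000 + p_d*5.940000] = 1.063075
  V(2,+2) = exp(-r*dt) * [p_u*0.000000 + p_m*0.000000 + p_d*0.000000] = 0.000000
  V(1,-1) = exp(-r*dt) * [p_u*7.380619 + p_m*19.166462 + p_d*30.770979] = 19.401152
  V(1,+0) = exp(-r*dt) * [p_u*1.063075 + p_m*7.380619 + p_d*19.166462] = 8.506806
  V(1,+1) = exp(-r*dt) * [p_u*0.000000 + p_m*1.063075 + p_d*7.380619] = 2.028555
  V(0,+0) = exp(-r*dt) * [p_u*2.028555 + p_m*8.506806 + p_d*19.401152] = 9.447028


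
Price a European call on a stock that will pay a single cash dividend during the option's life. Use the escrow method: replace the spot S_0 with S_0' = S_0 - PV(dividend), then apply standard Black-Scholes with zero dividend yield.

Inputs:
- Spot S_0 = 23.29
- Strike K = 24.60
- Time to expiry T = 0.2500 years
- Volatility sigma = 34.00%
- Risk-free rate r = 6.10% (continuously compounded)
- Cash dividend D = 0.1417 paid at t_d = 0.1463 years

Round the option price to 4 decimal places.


PV(D) = D * exp(-r * t_d) = 0.1417 * 0.99111540 = 0.14044105
S_0' = S_0 - PV(D) = 23.2900 - 0.14044105 = 23.14955895
d1 = (ln(S_0'/K) + (r + sigma^2/2)*T) / (sigma*sqrt(T)) = -0.18276891
d2 = d1 - sigma*sqrt(T) = -0.35276891
exp(-rT) = 0.98486569
N(d1) = 0.42748967; N(d2) = 0.36213085
C = S_0' * N(d1) - K * exp(-rT) * N(d2) = 23.14955895 * 0.42748967 - 24.6000 * 0.98486569 * 0.36213085 = 1.1226

Answer: Price = 1.1226


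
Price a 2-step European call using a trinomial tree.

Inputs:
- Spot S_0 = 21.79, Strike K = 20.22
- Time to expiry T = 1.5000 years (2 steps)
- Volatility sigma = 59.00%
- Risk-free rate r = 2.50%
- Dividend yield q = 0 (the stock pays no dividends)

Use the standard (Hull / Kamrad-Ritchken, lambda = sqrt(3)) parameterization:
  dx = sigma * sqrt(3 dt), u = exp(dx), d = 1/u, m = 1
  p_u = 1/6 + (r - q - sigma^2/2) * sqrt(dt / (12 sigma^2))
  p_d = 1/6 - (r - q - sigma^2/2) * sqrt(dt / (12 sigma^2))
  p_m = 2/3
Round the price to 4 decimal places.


dt = T/N = 0.750000; dx = sigma*sqrt(3*dt) = 0.885000
u = exp(dx) = 2.422984; d = 1/u = 0.412714
p_u = 0.103510, p_m = 0.666667, p_d = 0.229823
Discount per step: exp(-r*dt) = 0.981425
Stock lattice S(k, j) with j the centered position index:
  k=0: S(0,+0) = 21.7900
  k=1: S(1,-1) = 8.9930; S(1,+0) = 21.7900; S(1,+1) = 52.7968
  k=2: S(2,-2) = 3.7116; S(2,-1) = 8.9930; S(2,+0) = 21.7900; S(2,+1) = 52.7968; S(2,+2) = 127.9259
Terminal payoffs V(N, j) = max(S_T - K, 0):
  V(2,-2) = 0.000000; V(2,-1) = 0.000000; V(2,+0) = 1.570000; V(2,+1) = 32.576830; V(2,+2) = 107.705895
Backward induction: V(k, j) = exp(-r*dt) * [p_u * V(k+1, j+1) + p_m * V(k+1, j) + p_d * V(k+1, j-1)]
  V(1,-1) = exp(-r*dt) * [p_u*1.570000 + p_m*0.000000 + p_d*0.000000] = 0.159492
  V(1,+0) = exp(-r*dt) * [p_u*32.576830 + p_m*1.570000 + p_d*0.000000] = 4.336612
  V(1,+1) = exp(-r*dt) * [p_u*107.705895 + p_m*32.576830 + p_d*1.570000] = 32.610126
  V(0,+0) = exp(-r*dt) * [p_u*32.610126 + p_m*4.336612 + p_d*0.159492] = 6.186116

Answer: Price = V(0,0) = 6.1861


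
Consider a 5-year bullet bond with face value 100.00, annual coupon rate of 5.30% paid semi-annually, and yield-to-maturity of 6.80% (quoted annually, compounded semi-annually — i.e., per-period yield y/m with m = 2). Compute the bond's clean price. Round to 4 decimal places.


Coupon per period c = face * coupon_rate / m = 2.650000
Periods per year m = 2; per-period yield y/m = 0.034000
Number of cashflows N = 10
Cashflows (t years, CF_t, discount factor 1/(1+y/m)^(m*t), PV):
  t = 0.5000: CF_t = 2.650000, DF = 0.967118, PV = 2.562863
  t = 1.0000: CF_t = 2.650000, DF = 0.935317, PV = 2.478591
  t = 1.5000: CF_t = 2.650000, DF = 0.904562, PV = 2.397090
  t = 2.0000: CF_t = 2.650000, DF = 0.874818, PV = 2.318268
  t = 2.5000: CF_t = 2.650000, DF = 0.846052, PV = 2.242039
  t = 3.0000: CF_t = 2.650000, DF = 0.818233, PV = 2.168316
  t = 3.5000: CF_t = 2.650000, DF = 0.791327, PV = 2.097018
  t = 4.0000: CF_t = 2.650000, DF = 0.765307, PV = 2.028064
  t = 4.5000: CF_t = 2.650000, DF = 0.740142, PV = 1.961377
  t = 5.0000: CF_t = 102.650000, DF = 0.715805, PV = 73.477364
Price P = sum_t PV_t = 93.730988

Answer: Price = 93.7310


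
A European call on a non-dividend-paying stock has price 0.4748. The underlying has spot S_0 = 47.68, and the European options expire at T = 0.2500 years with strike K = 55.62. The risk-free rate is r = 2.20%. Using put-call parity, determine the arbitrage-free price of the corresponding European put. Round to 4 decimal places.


Answer: Put price = 8.1097

Derivation:
Put-call parity: C - P = S_0 * exp(-qT) - K * exp(-rT).
S_0 * exp(-qT) = 47.6800 * 1.00000000 = 47.68000000
K * exp(-rT) = 55.6200 * 0.99451510 = 55.31492971
P = C - S*exp(-qT) + K*exp(-rT)
P = 0.4748 - 47.68000000 + 55.31492971 = 8.1097


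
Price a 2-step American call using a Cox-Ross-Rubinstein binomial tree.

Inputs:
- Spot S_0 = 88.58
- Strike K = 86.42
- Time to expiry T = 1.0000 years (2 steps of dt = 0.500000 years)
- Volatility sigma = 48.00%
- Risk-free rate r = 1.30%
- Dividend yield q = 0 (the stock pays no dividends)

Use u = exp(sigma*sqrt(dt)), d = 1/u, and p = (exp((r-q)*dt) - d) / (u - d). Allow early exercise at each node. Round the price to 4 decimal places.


Answer: Price = V(0,0) = 16.7992

Derivation:
dt = T/N = 0.500000
u = exp(sigma*sqrt(dt)) = 1.404121; d = 1/u = 0.712189
p = (exp((r-q)*dt) - d) / (u - d) = 0.425377
Discount per step: exp(-r*dt) = 0.993521
Stock lattice S(k, i) with i counting down-moves:
  k=0: S(0,0) = 88.5800
  k=1: S(1,0) = 124.3770; S(1,1) = 63.0857
  k=2: S(2,0) = 174.6403; S(2,1) = 88.5800; S(2,2) = 44.9290
Terminal payoffs V(N, i) = max(S_T - K, 0):
  V(2,0) = 88.220331; V(2,1) = 2.160000; V(2,2) = 0.000000
Backward induction: V(k, i) = exp(-r*dt) * [p * V(k+1, i) + (1-p) * V(k+1, i+1)]; then take max(V_cont, immediate exercise) for American.
  V(1,0) = exp(-r*dt) * [p*88.220331 + (1-p)*2.160000] = 38.516918; exercise = 37.957010; V(1,0) = max -> 38.516918
  V(1,1) = exp(-r*dt) * [p*2.160000 + (1-p)*0.000000] = 0.912862; exercise = 0.000000; V(1,1) = max -> 0.912862
  V(0,0) = exp(-r*dt) * [p*38.516918 + (1-p)*0.912862] = 16.799215; exercise = 2.160000; V(0,0) = max -> 16.799215


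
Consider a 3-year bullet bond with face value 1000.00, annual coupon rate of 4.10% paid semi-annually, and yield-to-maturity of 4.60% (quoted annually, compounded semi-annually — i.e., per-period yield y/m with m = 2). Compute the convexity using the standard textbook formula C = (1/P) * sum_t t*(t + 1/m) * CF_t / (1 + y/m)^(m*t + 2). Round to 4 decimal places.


Answer: Convexity = 9.3761

Derivation:
Coupon per period c = face * coupon_rate / m = 20.500000
Periods per year m = 2; per-period yield y/m = 0.023000
Number of cashflows N = 6
Cashflows (t years, CF_t, discount factor 1/(1+y/m)^(m*t), PV):
  t = 0.5000: CF_t = 20.500000, DF = 0.977517, PV = 20.039101
  t = 1.0000: CF_t = 20.500000, DF = 0.955540, PV = 19.588564
  t = 1.5000: CF_t = 20.500000, DF = 0.934056, PV = 19.148156
  t = 2.0000: CF_t = 20.500000, DF = 0.913056, PV = 18.717650
  t = 2.5000: CF_t = 20.500000, DF = 0.892528, PV = 18.296823
  t = 3.0000: CF_t = 1020.500000, DF = 0.872461, PV = 890.346810
Price P = sum_t PV_t = 986.137103
Convexity numerator sum_t t*(t + 1/m) * CF_t / (1+y/m)^(m*t + 2):
  t = 0.5000: term = 9.574078
  t = 1.0000: term = 28.076475
  t = 1.5000: term = 54.890470
  t = 2.0000: term = 89.427289
  t = 2.5000: term = 131.125057
  t = 3.0000: term = 8932.998034
Convexity = (1/P) * sum = 9246.091402 / 986.137103 = 9.376071


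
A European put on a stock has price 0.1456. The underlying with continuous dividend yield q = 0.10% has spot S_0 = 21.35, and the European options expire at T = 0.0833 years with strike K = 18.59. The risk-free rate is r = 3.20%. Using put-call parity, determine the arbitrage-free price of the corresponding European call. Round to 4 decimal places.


Put-call parity: C - P = S_0 * exp(-qT) - K * exp(-rT).
S_0 * exp(-qT) = 21.3500 * 0.99991670 = 21.34822162
K * exp(-rT) = 18.5900 * 0.99733795 = 18.54051248
C = P + S*exp(-qT) - K*exp(-rT)
C = 0.1456 + 21.34822162 - 18.54051248 = 2.9533

Answer: Call price = 2.9533


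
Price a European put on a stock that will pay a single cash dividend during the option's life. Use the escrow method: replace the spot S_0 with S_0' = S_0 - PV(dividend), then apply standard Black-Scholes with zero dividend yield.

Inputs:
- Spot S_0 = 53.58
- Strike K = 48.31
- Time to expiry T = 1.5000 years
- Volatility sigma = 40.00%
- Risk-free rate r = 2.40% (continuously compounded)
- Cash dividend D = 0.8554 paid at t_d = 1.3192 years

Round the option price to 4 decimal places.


PV(D) = D * exp(-r * t_d) = 0.8554 * 0.96883516 = 0.82874159
S_0' = S_0 - PV(D) = 53.5800 - 0.82874159 = 52.75125841
d1 = (ln(S_0'/K) + (r + sigma^2/2)*T) / (sigma*sqrt(T)) = 0.49795891
d2 = d1 - sigma*sqrt(T) = 0.00806096
exp(-rT) = 0.96464029
N(-d1) = 0.30925650; N(-d2) = 0.49678418
P = K * exp(-rT) * N(-d2) - S_0' * N(-d1) = 48.3100 * 0.96464029 * 0.49678418 - 52.75125841 * 0.30925650 = 6.8374

Answer: Price = 6.8374


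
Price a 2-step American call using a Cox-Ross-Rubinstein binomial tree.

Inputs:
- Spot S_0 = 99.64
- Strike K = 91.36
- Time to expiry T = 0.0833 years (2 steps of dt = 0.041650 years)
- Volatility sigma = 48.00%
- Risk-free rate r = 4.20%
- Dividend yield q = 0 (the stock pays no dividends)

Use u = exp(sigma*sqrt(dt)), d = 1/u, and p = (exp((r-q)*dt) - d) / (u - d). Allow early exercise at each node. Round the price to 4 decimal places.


dt = T/N = 0.041650
u = exp(sigma*sqrt(dt)) = 1.102919; d = 1/u = 0.906685
p = (exp((r-q)*dt) - d) / (u - d) = 0.484452
Discount per step: exp(-r*dt) = 0.998252
Stock lattice S(k, i) with i counting down-moves:
  k=0: S(0,0) = 99.6400
  k=1: S(1,0) = 109.8948; S(1,1) = 90.3421
  k=2: S(2,0) = 121.2050; S(2,1) = 99.6400; S(2,2) = 81.9119
Terminal payoffs V(N, i) = max(S_T - K, 0):
  V(2,0) = 29.845042; V(2,1) = 8.280000; V(2,2) = 0.000000
Backward induction: V(k, i) = exp(-r*dt) * [p * V(k+1, i) + (1-p) * V(k+1, i+1)]; then take max(V_cont, immediate exercise) for American.
  V(1,0) = exp(-r*dt) * [p*29.845042 + (1-p)*8.280000] = 18.694491; exercise = 18.534815; V(1,0) = max -> 18.694491
  V(1,1) = exp(-r*dt) * [p*8.280000 + (1-p)*0.000000] = 4.004250; exercise = 0.000000; V(1,1) = max -> 4.004250
  V(0,0) = exp(-r*dt) * [p*18.694491 + (1-p)*4.004250] = 11.101526; exercise = 8.280000; V(0,0) = max -> 11.101526

Answer: Price = V(0,0) = 11.1015


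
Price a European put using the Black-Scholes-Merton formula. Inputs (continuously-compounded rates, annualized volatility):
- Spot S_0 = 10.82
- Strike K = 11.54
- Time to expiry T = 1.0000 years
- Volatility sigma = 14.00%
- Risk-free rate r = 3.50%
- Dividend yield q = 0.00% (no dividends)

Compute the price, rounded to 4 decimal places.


Answer: Price = 0.7878

Derivation:
d1 = (ln(S/K) + (r - q + 0.5*sigma^2) * T) / (sigma * sqrt(T)) = -0.14016420
d2 = d1 - sigma * sqrt(T) = -0.28016420
exp(-rT) = 0.96560542; exp(-qT) = 1.00000000
P = K * exp(-rT) * N(-d2) - S_0 * exp(-qT) * N(-d1)
N(-d1) = 0.55573487; N(-d2) = 0.61032423
P = 11.5400 * 0.96560542 * 0.61032423 - 10.8200 * 1.00000000 * 0.55573487 = 0.7878


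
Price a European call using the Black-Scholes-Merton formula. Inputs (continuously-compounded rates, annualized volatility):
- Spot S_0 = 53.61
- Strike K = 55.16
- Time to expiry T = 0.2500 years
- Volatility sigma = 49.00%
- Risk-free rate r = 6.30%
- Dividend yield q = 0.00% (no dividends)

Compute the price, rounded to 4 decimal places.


d1 = (ln(S/K) + (r - q + 0.5*sigma^2) * T) / (sigma * sqrt(T)) = 0.07044924
d2 = d1 - sigma * sqrt(T) = -0.17455076
exp(-rT) = 0.98437338; exp(-qT) = 1.00000000
C = S_0 * exp(-qT) * N(d1) - K * exp(-rT) * N(d2)
N(d1) = 0.52808195; N(d2) = 0.43071632
C = 53.6100 * 1.00000000 * 0.52808195 - 55.1600 * 0.98437338 * 0.43071632 = 4.9234

Answer: Price = 4.9234


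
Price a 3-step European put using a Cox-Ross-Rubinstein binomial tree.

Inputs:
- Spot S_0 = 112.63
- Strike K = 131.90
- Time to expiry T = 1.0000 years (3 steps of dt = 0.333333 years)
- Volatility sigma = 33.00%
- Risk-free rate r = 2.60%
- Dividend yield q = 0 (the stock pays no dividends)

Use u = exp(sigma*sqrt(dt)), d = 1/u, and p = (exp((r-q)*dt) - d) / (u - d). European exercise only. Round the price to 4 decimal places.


Answer: Price = V(0,0) = 24.4643

Derivation:
dt = T/N = 0.333333
u = exp(sigma*sqrt(dt)) = 1.209885; d = 1/u = 0.826525
p = (exp((r-q)*dt) - d) / (u - d) = 0.475217
Discount per step: exp(-r*dt) = 0.991371
Stock lattice S(k, i) with i counting down-moves:
  k=0: S(0,0) = 112.6300
  k=1: S(1,0) = 136.2694; S(1,1) = 93.0915
  k=2: S(2,0) = 164.8703; S(2,1) = 112.6300; S(2,2) = 76.9424
  k=3: S(3,0) = 199.4742; S(3,1) = 136.2694; S(3,2) = 93.0915; S(3,3) = 63.5948
Terminal payoffs V(N, i) = max(K - S_T, 0):
  V(3,0) = 0.000000; V(3,1) = 0.000000; V(3,2) = 38.808533; V(3,3) = 68.305223
Backward induction: V(k, i) = exp(-r*dt) * [p * V(k+1, i) + (1-p) * V(k+1, i+1)].
  V(2,0) = exp(-r*dt) * [p*0.000000 + (1-p)*0.000000] = 0.000000
  V(2,1) = exp(-r*dt) * [p*0.000000 + (1-p)*38.808533] = 20.190296
  V(2,2) = exp(-r*dt) * [p*38.808533 + (1-p)*68.305223] = 53.819418
  V(1,0) = exp(-r*dt) * [p*0.000000 + (1-p)*20.190296] = 10.504083
  V(1,1) = exp(-r*dt) * [p*20.190296 + (1-p)*53.819418] = 37.511756
  V(0,0) = exp(-r*dt) * [p*10.504083 + (1-p)*37.511756] = 24.464292


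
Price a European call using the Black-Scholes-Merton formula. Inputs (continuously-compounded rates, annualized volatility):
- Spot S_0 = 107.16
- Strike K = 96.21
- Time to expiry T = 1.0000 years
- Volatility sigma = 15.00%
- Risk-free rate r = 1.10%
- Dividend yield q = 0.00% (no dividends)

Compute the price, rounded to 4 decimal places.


Answer: Price = 13.8463

Derivation:
d1 = (ln(S/K) + (r - q + 0.5*sigma^2) * T) / (sigma * sqrt(T)) = 0.86693162
d2 = d1 - sigma * sqrt(T) = 0.71693162
exp(-rT) = 0.98906028; exp(-qT) = 1.00000000
C = S_0 * exp(-qT) * N(d1) - K * exp(-rT) * N(d2)
N(d1) = 0.80701026; N(d2) = 0.76329185
C = 107.1600 * 1.00000000 * 0.80701026 - 96.2100 * 0.98906028 * 0.76329185 = 13.8463


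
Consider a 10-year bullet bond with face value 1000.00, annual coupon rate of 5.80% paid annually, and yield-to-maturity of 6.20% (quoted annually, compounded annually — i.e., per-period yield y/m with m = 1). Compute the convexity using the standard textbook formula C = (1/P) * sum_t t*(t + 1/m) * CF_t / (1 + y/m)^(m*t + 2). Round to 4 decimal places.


Coupon per period c = face * coupon_rate / m = 58.000000
Periods per year m = 1; per-period yield y/m = 0.062000
Number of cashflows N = 10
Cashflows (t years, CF_t, discount factor 1/(1+y/m)^(m*t), PV):
  t = 1.0000: CF_t = 58.000000, DF = 0.941620, PV = 54.613936
  t = 2.0000: CF_t = 58.000000, DF = 0.886647, PV = 51.425552
  t = 3.0000: CF_t = 58.000000, DF = 0.834885, PV = 48.423307
  t = 4.0000: CF_t = 58.000000, DF = 0.786144, PV = 45.596334
  t = 5.0000: CF_t = 58.000000, DF = 0.740248, PV = 42.934401
  t = 6.0000: CF_t = 58.000000, DF = 0.697032, PV = 40.427873
  t = 7.0000: CF_t = 58.000000, DF = 0.656339, PV = 38.067677
  t = 8.0000: CF_t = 58.000000, DF = 0.618022, PV = 35.845270
  t = 9.0000: CF_t = 58.000000, DF = 0.581942, PV = 33.752609
  t = 10.0000: CF_t = 1058.000000, DF = 0.547968, PV = 579.749657
Price P = sum_t PV_t = 970.836615
Convexity numerator sum_t t*(t + 1/m) * CF_t / (1+y/m)^(m*t + 2):
  t = 1.0000: term = 96.846613
  t = 2.0000: term = 273.578004
  t = 3.0000: term = 515.212814
  t = 4.0000: term = 808.557461
  t = 5.0000: term = 1142.030312
  t = 6.0000: term = 1505.501352
  t = 7.0000: term = 1890.146080
  t = 8.0000: term = 2288.312445
  t = 9.0000: term = 2693.399771
  t = 10.0000: term = 56543.690663
Convexity = (1/P) * sum = 67757.275515 / 970.836615 = 69.792666

Answer: Convexity = 69.7927


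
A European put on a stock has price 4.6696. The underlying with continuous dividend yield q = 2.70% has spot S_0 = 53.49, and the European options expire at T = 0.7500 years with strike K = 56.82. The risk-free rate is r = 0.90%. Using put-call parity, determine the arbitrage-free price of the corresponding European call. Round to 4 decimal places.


Answer: Call price = 0.6496

Derivation:
Put-call parity: C - P = S_0 * exp(-qT) - K * exp(-rT).
S_0 * exp(-qT) = 53.4900 * 0.97995365 = 52.41772097
K * exp(-rT) = 56.8200 * 0.99327273 = 56.43775652
C = P + S*exp(-qT) - K*exp(-rT)
C = 4.6696 + 52.41772097 - 56.43775652 = 0.6496


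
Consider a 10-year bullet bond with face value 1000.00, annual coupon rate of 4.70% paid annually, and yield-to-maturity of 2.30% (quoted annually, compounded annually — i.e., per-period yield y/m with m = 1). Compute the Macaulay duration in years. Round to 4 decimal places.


Answer: Macaulay duration = 8.3929 years

Derivation:
Coupon per period c = face * coupon_rate / m = 47.000000
Periods per year m = 1; per-period yield y/m = 0.023000
Number of cashflows N = 10
Cashflows (t years, CF_t, discount factor 1/(1+y/m)^(m*t), PV):
  t = 1.0000: CF_t = 47.000000, DF = 0.977517, PV = 45.943304
  t = 2.0000: CF_t = 47.000000, DF = 0.955540, PV = 44.910366
  t = 3.0000: CF_t = 47.000000, DF = 0.934056, PV = 43.900651
  t = 4.0000: CF_t = 47.000000, DF = 0.913056, PV = 42.913637
  t = 5.0000: CF_t = 47.000000, DF = 0.892528, PV = 41.948814
  t = 6.0000: CF_t = 47.000000, DF = 0.872461, PV = 41.005684
  t = 7.0000: CF_t = 47.000000, DF = 0.852846, PV = 40.083757
  t = 8.0000: CF_t = 47.000000, DF = 0.833671, PV = 39.182558
  t = 9.0000: CF_t = 47.000000, DF = 0.814928, PV = 38.301621
  t = 10.0000: CF_t = 1047.000000, DF = 0.796606, PV = 834.046654
Price P = sum_t PV_t = 1212.237046
Macaulay numerator sum_t t * PV_t:
  t * PV_t at t = 1.0000: 45.943304
  t * PV_t at t = 2.0000: 89.820731
  t * PV_t at t = 3.0000: 131.701952
  t * PV_t at t = 4.0000: 171.654548
  t * PV_t at t = 5.0000: 209.744071
  t * PV_t at t = 6.0000: 246.034101
  t * PV_t at t = 7.0000: 280.586300
  t * PV_t at t = 8.0000: 313.460466
  t * PV_t at t = 9.0000: 344.714589
  t * PV_t at t = 10.0000: 8340.466543
Macaulay duration D = (sum_t t * PV_t) / P = 10174.126605 / 1212.237046 = 8.392852


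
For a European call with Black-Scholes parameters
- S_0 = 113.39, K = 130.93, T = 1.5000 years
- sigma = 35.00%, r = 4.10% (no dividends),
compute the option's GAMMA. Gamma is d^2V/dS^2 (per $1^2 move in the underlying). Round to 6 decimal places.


d1 = 0.0222679024; d2 = -0.4063928026
phi(d1) = 0.3988433830; exp(-qT) = 1.0000000000; exp(-rT) = 0.9403529457
Gamma = exp(-qT) * phi(d1) / (S * sigma * sqrt(T)) = 1.0000000000 * 0.3988433830 / (113.3900 * 0.3500 * 1.2247448714) = 0.008206

Answer: Gamma = 0.008206


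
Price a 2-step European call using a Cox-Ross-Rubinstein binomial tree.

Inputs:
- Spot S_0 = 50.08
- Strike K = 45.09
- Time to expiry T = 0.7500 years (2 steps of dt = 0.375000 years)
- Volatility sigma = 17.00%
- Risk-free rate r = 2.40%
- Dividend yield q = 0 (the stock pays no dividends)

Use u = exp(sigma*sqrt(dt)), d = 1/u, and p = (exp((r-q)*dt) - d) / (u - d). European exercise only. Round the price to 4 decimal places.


dt = T/N = 0.375000
u = exp(sigma*sqrt(dt)) = 1.109715; d = 1/u = 0.901132
p = (exp((r-q)*dt) - d) / (u - d) = 0.517341
Discount per step: exp(-r*dt) = 0.991040
Stock lattice S(k, i) with i counting down-moves:
  k=0: S(0,0) = 50.0800
  k=1: S(1,0) = 55.5745; S(1,1) = 45.1287
  k=2: S(2,0) = 61.6719; S(2,1) = 50.0800; S(2,2) = 40.6669
Terminal payoffs V(N, i) = max(S_T - K, 0):
  V(2,0) = 16.581897; V(2,1) = 4.990000; V(2,2) = 0.000000
Backward induction: V(k, i) = exp(-r*dt) * [p * V(k+1, i) + (1-p) * V(k+1, i+1)].
  V(1,0) = exp(-r*dt) * [p*16.581897 + (1-p)*4.990000] = 10.888521
  V(1,1) = exp(-r*dt) * [p*4.990000 + (1-p)*0.000000] = 2.558401
  V(0,0) = exp(-r*dt) * [p*10.888521 + (1-p)*2.558401] = 6.806377

Answer: Price = V(0,0) = 6.8064


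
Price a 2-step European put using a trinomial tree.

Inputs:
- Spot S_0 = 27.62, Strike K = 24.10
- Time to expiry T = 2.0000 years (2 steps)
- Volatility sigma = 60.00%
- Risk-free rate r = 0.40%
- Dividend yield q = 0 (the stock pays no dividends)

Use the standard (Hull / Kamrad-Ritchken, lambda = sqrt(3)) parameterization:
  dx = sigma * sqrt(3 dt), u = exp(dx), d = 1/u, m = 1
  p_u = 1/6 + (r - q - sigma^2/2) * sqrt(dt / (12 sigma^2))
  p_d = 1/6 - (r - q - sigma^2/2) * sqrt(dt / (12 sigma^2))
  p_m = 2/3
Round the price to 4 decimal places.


dt = T/N = 1.000000; dx = sigma*sqrt(3*dt) = 1.039230
u = exp(dx) = 2.827041; d = 1/u = 0.353727
p_u = 0.081989, p_m = 0.666667, p_d = 0.251345
Discount per step: exp(-r*dt) = 0.996008
Stock lattice S(k, j) with j the centered position index:
  k=0: S(0,+0) = 27.6200
  k=1: S(1,-1) = 9.7699; S(1,+0) = 27.6200; S(1,+1) = 78.0829
  k=2: S(2,-2) = 3.4559; S(2,-1) = 9.7699; S(2,+0) = 27.6200; S(2,+1) = 78.0829; S(2,+2) = 220.7434
Terminal payoffs V(N, j) = max(K - S_T, 0):
  V(2,-2) = 20.644113; V(2,-1) = 14.330066; V(2,+0) = 0.000000; V(2,+1) = 0.000000; V(2,+2) = 0.000000
Backward induction: V(k, j) = exp(-r*dt) * [p_u * V(k+1, j+1) + p_m * V(k+1, j) + p_d * V(k+1, j-1)]
  V(1,-1) = exp(-r*dt) * [p_u*0.000000 + p_m*14.330066 + p_d*20.644113] = 14.683315
  V(1,+0) = exp(-r*dt) * [p_u*0.000000 + p_m*0.000000 + p_d*14.330066] = 3.587408
  V(1,+1) = exp(-r*dt) * [p_u*0.000000 + p_m*0.000000 + p_d*0.000000] = 0.000000
  V(0,+0) = exp(-r*dt) * [p_u*0.000000 + p_m*3.587408 + p_d*14.683315] = 6.057899

Answer: Price = V(0,0) = 6.0579


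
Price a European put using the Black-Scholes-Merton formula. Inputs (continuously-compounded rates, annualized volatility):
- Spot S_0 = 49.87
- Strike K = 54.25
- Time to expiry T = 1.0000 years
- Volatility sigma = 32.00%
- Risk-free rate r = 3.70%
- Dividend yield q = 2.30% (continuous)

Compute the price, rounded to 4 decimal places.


Answer: Price = 8.3446

Derivation:
d1 = (ln(S/K) + (r - q + 0.5*sigma^2) * T) / (sigma * sqrt(T)) = -0.05932304
d2 = d1 - sigma * sqrt(T) = -0.37932304
exp(-rT) = 0.96367614; exp(-qT) = 0.97726248
P = K * exp(-rT) * N(-d2) - S_0 * exp(-qT) * N(-d1)
N(-d1) = 0.52365259; N(-d2) = 0.64777600
P = 54.2500 * 0.96367614 * 0.64777600 - 49.8700 * 0.97726248 * 0.52365259 = 8.3446


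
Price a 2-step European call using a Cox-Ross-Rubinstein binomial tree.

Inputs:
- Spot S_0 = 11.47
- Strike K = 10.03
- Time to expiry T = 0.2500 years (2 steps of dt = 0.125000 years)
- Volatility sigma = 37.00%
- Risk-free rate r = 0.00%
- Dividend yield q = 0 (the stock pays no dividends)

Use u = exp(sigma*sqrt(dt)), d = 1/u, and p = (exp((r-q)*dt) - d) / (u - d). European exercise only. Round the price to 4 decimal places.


Answer: Price = V(0,0) = 1.7806

Derivation:
dt = T/N = 0.125000
u = exp(sigma*sqrt(dt)) = 1.139757; d = 1/u = 0.877380
p = (exp((r-q)*dt) - d) / (u - d) = 0.467343
Discount per step: exp(-r*dt) = 1.000000
Stock lattice S(k, i) with i counting down-moves:
  k=0: S(0,0) = 11.4700
  k=1: S(1,0) = 13.0730; S(1,1) = 10.0636
  k=2: S(2,0) = 14.9000; S(2,1) = 11.4700; S(2,2) = 8.8296
Terminal payoffs V(N, i) = max(S_T - K, 0):
  V(2,0) = 4.870048; V(2,1) = 1.440000; V(2,2) = 0.000000
Backward induction: V(k, i) = exp(-r*dt) * [p * V(k+1, i) + (1-p) * V(k+1, i+1)].
  V(1,0) = exp(-r*dt) * [p*4.870048 + (1-p)*1.440000] = 3.043009
  V(1,1) = exp(-r*dt) * [p*1.440000 + (1-p)*0.000000] = 0.672974
  V(0,0) = exp(-r*dt) * [p*3.043009 + (1-p)*0.672974] = 1.780593
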